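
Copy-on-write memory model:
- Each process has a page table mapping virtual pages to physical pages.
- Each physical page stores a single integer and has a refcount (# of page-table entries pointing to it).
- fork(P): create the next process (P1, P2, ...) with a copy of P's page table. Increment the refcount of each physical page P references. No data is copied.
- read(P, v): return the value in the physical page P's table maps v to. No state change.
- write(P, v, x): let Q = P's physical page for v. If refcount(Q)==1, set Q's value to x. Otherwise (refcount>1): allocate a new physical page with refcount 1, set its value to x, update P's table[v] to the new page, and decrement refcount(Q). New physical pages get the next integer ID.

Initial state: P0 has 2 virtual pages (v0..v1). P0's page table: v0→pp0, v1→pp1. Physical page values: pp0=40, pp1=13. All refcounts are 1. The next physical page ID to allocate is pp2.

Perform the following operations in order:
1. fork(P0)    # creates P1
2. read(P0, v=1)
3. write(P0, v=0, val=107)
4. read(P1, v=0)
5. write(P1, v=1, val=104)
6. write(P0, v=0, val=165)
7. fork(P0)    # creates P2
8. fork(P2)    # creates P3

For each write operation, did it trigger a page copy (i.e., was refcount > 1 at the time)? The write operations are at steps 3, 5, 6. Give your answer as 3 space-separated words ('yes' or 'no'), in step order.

Op 1: fork(P0) -> P1. 2 ppages; refcounts: pp0:2 pp1:2
Op 2: read(P0, v1) -> 13. No state change.
Op 3: write(P0, v0, 107). refcount(pp0)=2>1 -> COPY to pp2. 3 ppages; refcounts: pp0:1 pp1:2 pp2:1
Op 4: read(P1, v0) -> 40. No state change.
Op 5: write(P1, v1, 104). refcount(pp1)=2>1 -> COPY to pp3. 4 ppages; refcounts: pp0:1 pp1:1 pp2:1 pp3:1
Op 6: write(P0, v0, 165). refcount(pp2)=1 -> write in place. 4 ppages; refcounts: pp0:1 pp1:1 pp2:1 pp3:1
Op 7: fork(P0) -> P2. 4 ppages; refcounts: pp0:1 pp1:2 pp2:2 pp3:1
Op 8: fork(P2) -> P3. 4 ppages; refcounts: pp0:1 pp1:3 pp2:3 pp3:1

yes yes no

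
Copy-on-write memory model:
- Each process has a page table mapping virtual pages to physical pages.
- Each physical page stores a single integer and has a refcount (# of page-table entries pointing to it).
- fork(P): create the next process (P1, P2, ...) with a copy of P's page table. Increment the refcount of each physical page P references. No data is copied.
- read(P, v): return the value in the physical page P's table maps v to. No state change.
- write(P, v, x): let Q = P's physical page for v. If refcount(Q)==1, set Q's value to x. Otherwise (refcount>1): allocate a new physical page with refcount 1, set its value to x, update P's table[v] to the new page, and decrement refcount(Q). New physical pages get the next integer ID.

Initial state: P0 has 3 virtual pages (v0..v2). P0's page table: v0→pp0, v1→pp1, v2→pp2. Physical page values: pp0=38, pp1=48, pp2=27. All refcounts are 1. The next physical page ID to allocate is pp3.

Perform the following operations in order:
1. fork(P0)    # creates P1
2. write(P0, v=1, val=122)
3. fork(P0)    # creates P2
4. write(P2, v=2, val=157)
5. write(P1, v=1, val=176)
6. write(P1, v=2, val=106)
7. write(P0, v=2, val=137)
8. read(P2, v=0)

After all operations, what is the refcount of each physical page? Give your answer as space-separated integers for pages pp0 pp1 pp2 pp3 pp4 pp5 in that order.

Op 1: fork(P0) -> P1. 3 ppages; refcounts: pp0:2 pp1:2 pp2:2
Op 2: write(P0, v1, 122). refcount(pp1)=2>1 -> COPY to pp3. 4 ppages; refcounts: pp0:2 pp1:1 pp2:2 pp3:1
Op 3: fork(P0) -> P2. 4 ppages; refcounts: pp0:3 pp1:1 pp2:3 pp3:2
Op 4: write(P2, v2, 157). refcount(pp2)=3>1 -> COPY to pp4. 5 ppages; refcounts: pp0:3 pp1:1 pp2:2 pp3:2 pp4:1
Op 5: write(P1, v1, 176). refcount(pp1)=1 -> write in place. 5 ppages; refcounts: pp0:3 pp1:1 pp2:2 pp3:2 pp4:1
Op 6: write(P1, v2, 106). refcount(pp2)=2>1 -> COPY to pp5. 6 ppages; refcounts: pp0:3 pp1:1 pp2:1 pp3:2 pp4:1 pp5:1
Op 7: write(P0, v2, 137). refcount(pp2)=1 -> write in place. 6 ppages; refcounts: pp0:3 pp1:1 pp2:1 pp3:2 pp4:1 pp5:1
Op 8: read(P2, v0) -> 38. No state change.

Answer: 3 1 1 2 1 1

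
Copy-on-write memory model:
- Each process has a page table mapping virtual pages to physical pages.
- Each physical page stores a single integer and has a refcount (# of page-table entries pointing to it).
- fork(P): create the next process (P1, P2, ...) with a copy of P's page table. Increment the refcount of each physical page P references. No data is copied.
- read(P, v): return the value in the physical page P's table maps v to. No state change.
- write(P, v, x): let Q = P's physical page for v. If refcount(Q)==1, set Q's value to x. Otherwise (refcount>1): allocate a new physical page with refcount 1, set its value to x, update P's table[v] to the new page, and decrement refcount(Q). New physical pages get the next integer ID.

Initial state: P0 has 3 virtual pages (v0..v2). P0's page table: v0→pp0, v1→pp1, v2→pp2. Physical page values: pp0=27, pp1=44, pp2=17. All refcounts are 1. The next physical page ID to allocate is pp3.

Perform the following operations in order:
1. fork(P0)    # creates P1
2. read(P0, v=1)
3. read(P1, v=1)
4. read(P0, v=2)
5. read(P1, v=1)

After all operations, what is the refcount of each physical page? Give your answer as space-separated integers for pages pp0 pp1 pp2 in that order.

Answer: 2 2 2

Derivation:
Op 1: fork(P0) -> P1. 3 ppages; refcounts: pp0:2 pp1:2 pp2:2
Op 2: read(P0, v1) -> 44. No state change.
Op 3: read(P1, v1) -> 44. No state change.
Op 4: read(P0, v2) -> 17. No state change.
Op 5: read(P1, v1) -> 44. No state change.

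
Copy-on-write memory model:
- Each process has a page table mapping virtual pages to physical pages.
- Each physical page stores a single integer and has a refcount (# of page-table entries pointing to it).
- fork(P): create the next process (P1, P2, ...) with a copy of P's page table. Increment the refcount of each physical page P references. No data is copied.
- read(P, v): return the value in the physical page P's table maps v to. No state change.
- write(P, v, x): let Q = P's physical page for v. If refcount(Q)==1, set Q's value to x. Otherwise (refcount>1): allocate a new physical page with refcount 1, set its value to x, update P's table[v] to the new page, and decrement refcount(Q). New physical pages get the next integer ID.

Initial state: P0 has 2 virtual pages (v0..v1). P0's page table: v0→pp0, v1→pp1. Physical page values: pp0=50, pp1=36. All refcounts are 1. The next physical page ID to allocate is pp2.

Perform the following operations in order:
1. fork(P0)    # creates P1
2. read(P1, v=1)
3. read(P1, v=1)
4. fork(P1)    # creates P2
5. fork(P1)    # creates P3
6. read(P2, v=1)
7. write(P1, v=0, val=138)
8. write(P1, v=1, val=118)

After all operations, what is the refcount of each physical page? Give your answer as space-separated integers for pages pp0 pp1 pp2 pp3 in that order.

Op 1: fork(P0) -> P1. 2 ppages; refcounts: pp0:2 pp1:2
Op 2: read(P1, v1) -> 36. No state change.
Op 3: read(P1, v1) -> 36. No state change.
Op 4: fork(P1) -> P2. 2 ppages; refcounts: pp0:3 pp1:3
Op 5: fork(P1) -> P3. 2 ppages; refcounts: pp0:4 pp1:4
Op 6: read(P2, v1) -> 36. No state change.
Op 7: write(P1, v0, 138). refcount(pp0)=4>1 -> COPY to pp2. 3 ppages; refcounts: pp0:3 pp1:4 pp2:1
Op 8: write(P1, v1, 118). refcount(pp1)=4>1 -> COPY to pp3. 4 ppages; refcounts: pp0:3 pp1:3 pp2:1 pp3:1

Answer: 3 3 1 1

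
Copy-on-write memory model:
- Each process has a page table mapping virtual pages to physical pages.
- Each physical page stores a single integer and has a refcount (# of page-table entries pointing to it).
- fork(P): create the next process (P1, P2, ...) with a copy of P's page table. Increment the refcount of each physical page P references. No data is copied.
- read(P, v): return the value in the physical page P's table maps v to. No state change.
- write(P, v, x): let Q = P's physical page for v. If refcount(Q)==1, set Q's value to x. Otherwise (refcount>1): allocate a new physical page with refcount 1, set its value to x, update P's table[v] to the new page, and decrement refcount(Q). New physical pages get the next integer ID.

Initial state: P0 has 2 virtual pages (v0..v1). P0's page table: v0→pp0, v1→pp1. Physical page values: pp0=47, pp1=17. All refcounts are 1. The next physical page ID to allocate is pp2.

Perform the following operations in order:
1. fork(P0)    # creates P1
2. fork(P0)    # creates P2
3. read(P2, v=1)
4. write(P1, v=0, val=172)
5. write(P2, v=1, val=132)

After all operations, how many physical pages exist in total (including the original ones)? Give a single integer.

Op 1: fork(P0) -> P1. 2 ppages; refcounts: pp0:2 pp1:2
Op 2: fork(P0) -> P2. 2 ppages; refcounts: pp0:3 pp1:3
Op 3: read(P2, v1) -> 17. No state change.
Op 4: write(P1, v0, 172). refcount(pp0)=3>1 -> COPY to pp2. 3 ppages; refcounts: pp0:2 pp1:3 pp2:1
Op 5: write(P2, v1, 132). refcount(pp1)=3>1 -> COPY to pp3. 4 ppages; refcounts: pp0:2 pp1:2 pp2:1 pp3:1

Answer: 4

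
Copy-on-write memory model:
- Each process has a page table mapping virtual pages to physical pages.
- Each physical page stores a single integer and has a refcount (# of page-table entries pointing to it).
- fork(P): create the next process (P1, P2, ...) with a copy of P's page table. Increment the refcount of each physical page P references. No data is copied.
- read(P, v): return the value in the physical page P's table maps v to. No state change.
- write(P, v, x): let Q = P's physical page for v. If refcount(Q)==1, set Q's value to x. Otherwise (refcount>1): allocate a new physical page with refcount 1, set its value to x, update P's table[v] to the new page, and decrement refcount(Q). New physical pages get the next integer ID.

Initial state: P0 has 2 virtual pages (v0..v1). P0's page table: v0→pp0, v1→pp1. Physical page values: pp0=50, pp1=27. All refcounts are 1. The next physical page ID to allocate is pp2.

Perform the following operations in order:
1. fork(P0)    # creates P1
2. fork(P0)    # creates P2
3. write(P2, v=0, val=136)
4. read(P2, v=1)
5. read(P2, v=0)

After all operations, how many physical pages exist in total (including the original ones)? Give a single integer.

Op 1: fork(P0) -> P1. 2 ppages; refcounts: pp0:2 pp1:2
Op 2: fork(P0) -> P2. 2 ppages; refcounts: pp0:3 pp1:3
Op 3: write(P2, v0, 136). refcount(pp0)=3>1 -> COPY to pp2. 3 ppages; refcounts: pp0:2 pp1:3 pp2:1
Op 4: read(P2, v1) -> 27. No state change.
Op 5: read(P2, v0) -> 136. No state change.

Answer: 3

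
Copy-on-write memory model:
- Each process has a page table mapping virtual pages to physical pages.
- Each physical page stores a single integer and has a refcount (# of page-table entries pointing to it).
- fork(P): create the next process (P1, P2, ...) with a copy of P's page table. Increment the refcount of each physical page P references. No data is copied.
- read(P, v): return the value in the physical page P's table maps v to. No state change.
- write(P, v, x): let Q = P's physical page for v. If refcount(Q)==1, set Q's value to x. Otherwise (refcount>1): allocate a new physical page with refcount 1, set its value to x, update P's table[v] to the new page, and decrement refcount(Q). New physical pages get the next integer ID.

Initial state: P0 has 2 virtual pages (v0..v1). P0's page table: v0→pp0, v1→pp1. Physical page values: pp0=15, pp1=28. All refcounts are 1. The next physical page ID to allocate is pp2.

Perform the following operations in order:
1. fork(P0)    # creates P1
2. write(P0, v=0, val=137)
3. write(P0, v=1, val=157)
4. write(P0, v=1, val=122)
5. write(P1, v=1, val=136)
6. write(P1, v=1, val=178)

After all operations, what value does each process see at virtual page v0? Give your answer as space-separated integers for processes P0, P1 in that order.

Op 1: fork(P0) -> P1. 2 ppages; refcounts: pp0:2 pp1:2
Op 2: write(P0, v0, 137). refcount(pp0)=2>1 -> COPY to pp2. 3 ppages; refcounts: pp0:1 pp1:2 pp2:1
Op 3: write(P0, v1, 157). refcount(pp1)=2>1 -> COPY to pp3. 4 ppages; refcounts: pp0:1 pp1:1 pp2:1 pp3:1
Op 4: write(P0, v1, 122). refcount(pp3)=1 -> write in place. 4 ppages; refcounts: pp0:1 pp1:1 pp2:1 pp3:1
Op 5: write(P1, v1, 136). refcount(pp1)=1 -> write in place. 4 ppages; refcounts: pp0:1 pp1:1 pp2:1 pp3:1
Op 6: write(P1, v1, 178). refcount(pp1)=1 -> write in place. 4 ppages; refcounts: pp0:1 pp1:1 pp2:1 pp3:1
P0: v0 -> pp2 = 137
P1: v0 -> pp0 = 15

Answer: 137 15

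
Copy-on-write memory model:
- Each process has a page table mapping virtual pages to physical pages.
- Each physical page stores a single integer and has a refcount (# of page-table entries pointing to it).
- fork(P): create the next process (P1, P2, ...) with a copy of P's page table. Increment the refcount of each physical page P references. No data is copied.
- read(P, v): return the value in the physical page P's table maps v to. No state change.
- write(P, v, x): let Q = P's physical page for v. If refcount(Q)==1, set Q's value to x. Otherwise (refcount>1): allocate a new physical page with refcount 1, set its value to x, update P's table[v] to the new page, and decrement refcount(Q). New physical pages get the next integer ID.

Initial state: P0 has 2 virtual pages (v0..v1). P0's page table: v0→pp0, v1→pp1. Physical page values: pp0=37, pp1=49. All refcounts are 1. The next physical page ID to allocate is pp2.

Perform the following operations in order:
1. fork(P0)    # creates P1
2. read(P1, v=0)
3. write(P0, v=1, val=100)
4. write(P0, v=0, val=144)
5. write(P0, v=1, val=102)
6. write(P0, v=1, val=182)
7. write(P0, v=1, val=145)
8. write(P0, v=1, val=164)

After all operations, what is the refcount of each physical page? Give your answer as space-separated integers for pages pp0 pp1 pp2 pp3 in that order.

Answer: 1 1 1 1

Derivation:
Op 1: fork(P0) -> P1. 2 ppages; refcounts: pp0:2 pp1:2
Op 2: read(P1, v0) -> 37. No state change.
Op 3: write(P0, v1, 100). refcount(pp1)=2>1 -> COPY to pp2. 3 ppages; refcounts: pp0:2 pp1:1 pp2:1
Op 4: write(P0, v0, 144). refcount(pp0)=2>1 -> COPY to pp3. 4 ppages; refcounts: pp0:1 pp1:1 pp2:1 pp3:1
Op 5: write(P0, v1, 102). refcount(pp2)=1 -> write in place. 4 ppages; refcounts: pp0:1 pp1:1 pp2:1 pp3:1
Op 6: write(P0, v1, 182). refcount(pp2)=1 -> write in place. 4 ppages; refcounts: pp0:1 pp1:1 pp2:1 pp3:1
Op 7: write(P0, v1, 145). refcount(pp2)=1 -> write in place. 4 ppages; refcounts: pp0:1 pp1:1 pp2:1 pp3:1
Op 8: write(P0, v1, 164). refcount(pp2)=1 -> write in place. 4 ppages; refcounts: pp0:1 pp1:1 pp2:1 pp3:1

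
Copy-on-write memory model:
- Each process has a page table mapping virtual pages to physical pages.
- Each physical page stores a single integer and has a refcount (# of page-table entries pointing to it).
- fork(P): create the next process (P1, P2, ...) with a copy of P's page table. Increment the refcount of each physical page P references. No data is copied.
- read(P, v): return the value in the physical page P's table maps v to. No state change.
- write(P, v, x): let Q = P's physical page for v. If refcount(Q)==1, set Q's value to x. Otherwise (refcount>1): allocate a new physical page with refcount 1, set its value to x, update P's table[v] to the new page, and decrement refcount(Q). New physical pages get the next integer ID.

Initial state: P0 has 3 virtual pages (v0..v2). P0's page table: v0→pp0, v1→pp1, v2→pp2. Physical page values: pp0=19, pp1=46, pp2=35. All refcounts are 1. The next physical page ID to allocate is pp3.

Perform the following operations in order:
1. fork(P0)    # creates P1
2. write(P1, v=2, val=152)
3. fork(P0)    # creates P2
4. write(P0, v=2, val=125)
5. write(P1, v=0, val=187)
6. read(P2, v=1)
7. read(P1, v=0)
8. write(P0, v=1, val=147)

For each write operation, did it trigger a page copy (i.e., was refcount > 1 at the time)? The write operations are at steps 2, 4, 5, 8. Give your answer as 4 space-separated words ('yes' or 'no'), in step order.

Op 1: fork(P0) -> P1. 3 ppages; refcounts: pp0:2 pp1:2 pp2:2
Op 2: write(P1, v2, 152). refcount(pp2)=2>1 -> COPY to pp3. 4 ppages; refcounts: pp0:2 pp1:2 pp2:1 pp3:1
Op 3: fork(P0) -> P2. 4 ppages; refcounts: pp0:3 pp1:3 pp2:2 pp3:1
Op 4: write(P0, v2, 125). refcount(pp2)=2>1 -> COPY to pp4. 5 ppages; refcounts: pp0:3 pp1:3 pp2:1 pp3:1 pp4:1
Op 5: write(P1, v0, 187). refcount(pp0)=3>1 -> COPY to pp5. 6 ppages; refcounts: pp0:2 pp1:3 pp2:1 pp3:1 pp4:1 pp5:1
Op 6: read(P2, v1) -> 46. No state change.
Op 7: read(P1, v0) -> 187. No state change.
Op 8: write(P0, v1, 147). refcount(pp1)=3>1 -> COPY to pp6. 7 ppages; refcounts: pp0:2 pp1:2 pp2:1 pp3:1 pp4:1 pp5:1 pp6:1

yes yes yes yes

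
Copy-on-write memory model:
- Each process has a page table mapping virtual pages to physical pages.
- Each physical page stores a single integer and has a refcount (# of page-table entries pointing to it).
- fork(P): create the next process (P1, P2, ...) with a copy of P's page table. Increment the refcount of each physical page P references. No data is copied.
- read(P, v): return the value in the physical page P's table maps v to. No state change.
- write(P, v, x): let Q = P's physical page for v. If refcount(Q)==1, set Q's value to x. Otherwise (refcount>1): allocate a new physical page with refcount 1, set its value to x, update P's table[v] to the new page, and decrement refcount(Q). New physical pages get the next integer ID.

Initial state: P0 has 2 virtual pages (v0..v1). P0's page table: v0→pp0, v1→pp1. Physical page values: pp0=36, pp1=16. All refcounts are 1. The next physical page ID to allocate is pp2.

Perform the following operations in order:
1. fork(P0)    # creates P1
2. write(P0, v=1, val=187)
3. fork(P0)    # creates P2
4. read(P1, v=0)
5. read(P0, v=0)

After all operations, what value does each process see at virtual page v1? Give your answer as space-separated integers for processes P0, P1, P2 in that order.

Answer: 187 16 187

Derivation:
Op 1: fork(P0) -> P1. 2 ppages; refcounts: pp0:2 pp1:2
Op 2: write(P0, v1, 187). refcount(pp1)=2>1 -> COPY to pp2. 3 ppages; refcounts: pp0:2 pp1:1 pp2:1
Op 3: fork(P0) -> P2. 3 ppages; refcounts: pp0:3 pp1:1 pp2:2
Op 4: read(P1, v0) -> 36. No state change.
Op 5: read(P0, v0) -> 36. No state change.
P0: v1 -> pp2 = 187
P1: v1 -> pp1 = 16
P2: v1 -> pp2 = 187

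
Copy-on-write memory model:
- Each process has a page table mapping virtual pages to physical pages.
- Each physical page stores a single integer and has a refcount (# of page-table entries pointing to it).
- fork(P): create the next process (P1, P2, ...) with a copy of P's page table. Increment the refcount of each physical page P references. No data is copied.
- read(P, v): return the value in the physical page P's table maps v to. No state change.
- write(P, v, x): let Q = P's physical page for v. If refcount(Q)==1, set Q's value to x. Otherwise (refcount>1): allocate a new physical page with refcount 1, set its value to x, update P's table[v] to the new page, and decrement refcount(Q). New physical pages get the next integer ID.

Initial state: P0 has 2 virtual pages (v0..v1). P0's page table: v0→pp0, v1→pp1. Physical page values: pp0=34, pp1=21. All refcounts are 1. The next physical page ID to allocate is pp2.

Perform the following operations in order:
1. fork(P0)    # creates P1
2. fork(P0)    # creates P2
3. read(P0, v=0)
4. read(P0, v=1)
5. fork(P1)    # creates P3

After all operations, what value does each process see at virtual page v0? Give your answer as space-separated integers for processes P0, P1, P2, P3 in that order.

Answer: 34 34 34 34

Derivation:
Op 1: fork(P0) -> P1. 2 ppages; refcounts: pp0:2 pp1:2
Op 2: fork(P0) -> P2. 2 ppages; refcounts: pp0:3 pp1:3
Op 3: read(P0, v0) -> 34. No state change.
Op 4: read(P0, v1) -> 21. No state change.
Op 5: fork(P1) -> P3. 2 ppages; refcounts: pp0:4 pp1:4
P0: v0 -> pp0 = 34
P1: v0 -> pp0 = 34
P2: v0 -> pp0 = 34
P3: v0 -> pp0 = 34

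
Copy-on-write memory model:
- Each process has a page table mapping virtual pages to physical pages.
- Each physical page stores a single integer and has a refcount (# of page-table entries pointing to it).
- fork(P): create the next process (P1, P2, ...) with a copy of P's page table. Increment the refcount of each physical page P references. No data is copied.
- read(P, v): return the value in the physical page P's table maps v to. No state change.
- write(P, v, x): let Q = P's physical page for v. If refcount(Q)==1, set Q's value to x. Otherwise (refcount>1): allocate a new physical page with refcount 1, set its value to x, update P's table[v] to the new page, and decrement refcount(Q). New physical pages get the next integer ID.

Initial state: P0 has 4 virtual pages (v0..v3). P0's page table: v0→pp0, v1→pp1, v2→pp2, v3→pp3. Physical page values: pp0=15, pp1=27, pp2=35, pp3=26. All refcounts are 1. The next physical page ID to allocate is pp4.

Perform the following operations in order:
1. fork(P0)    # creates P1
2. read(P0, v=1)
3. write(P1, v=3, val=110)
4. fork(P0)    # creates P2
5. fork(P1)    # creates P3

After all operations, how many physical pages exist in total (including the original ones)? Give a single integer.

Answer: 5

Derivation:
Op 1: fork(P0) -> P1. 4 ppages; refcounts: pp0:2 pp1:2 pp2:2 pp3:2
Op 2: read(P0, v1) -> 27. No state change.
Op 3: write(P1, v3, 110). refcount(pp3)=2>1 -> COPY to pp4. 5 ppages; refcounts: pp0:2 pp1:2 pp2:2 pp3:1 pp4:1
Op 4: fork(P0) -> P2. 5 ppages; refcounts: pp0:3 pp1:3 pp2:3 pp3:2 pp4:1
Op 5: fork(P1) -> P3. 5 ppages; refcounts: pp0:4 pp1:4 pp2:4 pp3:2 pp4:2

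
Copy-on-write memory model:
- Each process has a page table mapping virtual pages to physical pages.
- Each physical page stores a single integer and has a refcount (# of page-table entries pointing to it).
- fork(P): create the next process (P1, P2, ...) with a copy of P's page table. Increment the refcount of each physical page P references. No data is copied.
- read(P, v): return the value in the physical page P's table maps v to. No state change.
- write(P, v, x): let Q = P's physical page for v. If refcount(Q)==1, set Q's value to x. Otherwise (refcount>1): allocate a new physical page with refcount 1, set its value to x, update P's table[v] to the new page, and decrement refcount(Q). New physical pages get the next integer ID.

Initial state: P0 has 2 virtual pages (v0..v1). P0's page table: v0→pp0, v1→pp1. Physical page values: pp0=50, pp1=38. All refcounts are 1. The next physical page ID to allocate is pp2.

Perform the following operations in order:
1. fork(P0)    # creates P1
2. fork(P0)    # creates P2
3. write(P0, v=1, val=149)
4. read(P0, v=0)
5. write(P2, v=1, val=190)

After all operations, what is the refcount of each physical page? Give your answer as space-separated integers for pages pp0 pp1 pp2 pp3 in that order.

Op 1: fork(P0) -> P1. 2 ppages; refcounts: pp0:2 pp1:2
Op 2: fork(P0) -> P2. 2 ppages; refcounts: pp0:3 pp1:3
Op 3: write(P0, v1, 149). refcount(pp1)=3>1 -> COPY to pp2. 3 ppages; refcounts: pp0:3 pp1:2 pp2:1
Op 4: read(P0, v0) -> 50. No state change.
Op 5: write(P2, v1, 190). refcount(pp1)=2>1 -> COPY to pp3. 4 ppages; refcounts: pp0:3 pp1:1 pp2:1 pp3:1

Answer: 3 1 1 1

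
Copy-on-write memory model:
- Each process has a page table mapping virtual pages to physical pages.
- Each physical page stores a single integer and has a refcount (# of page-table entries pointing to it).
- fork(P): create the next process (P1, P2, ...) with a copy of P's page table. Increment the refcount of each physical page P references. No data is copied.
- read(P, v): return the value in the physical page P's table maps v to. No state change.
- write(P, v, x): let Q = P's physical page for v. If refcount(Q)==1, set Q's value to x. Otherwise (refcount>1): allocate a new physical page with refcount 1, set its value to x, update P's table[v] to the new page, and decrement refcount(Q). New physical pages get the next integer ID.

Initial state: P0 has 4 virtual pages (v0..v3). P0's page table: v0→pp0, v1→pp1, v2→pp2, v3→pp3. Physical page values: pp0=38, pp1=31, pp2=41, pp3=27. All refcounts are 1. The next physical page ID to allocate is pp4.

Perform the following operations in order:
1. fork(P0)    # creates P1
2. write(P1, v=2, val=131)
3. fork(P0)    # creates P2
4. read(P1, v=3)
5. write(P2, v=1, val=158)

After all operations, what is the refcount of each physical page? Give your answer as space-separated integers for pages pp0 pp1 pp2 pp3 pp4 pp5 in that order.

Answer: 3 2 2 3 1 1

Derivation:
Op 1: fork(P0) -> P1. 4 ppages; refcounts: pp0:2 pp1:2 pp2:2 pp3:2
Op 2: write(P1, v2, 131). refcount(pp2)=2>1 -> COPY to pp4. 5 ppages; refcounts: pp0:2 pp1:2 pp2:1 pp3:2 pp4:1
Op 3: fork(P0) -> P2. 5 ppages; refcounts: pp0:3 pp1:3 pp2:2 pp3:3 pp4:1
Op 4: read(P1, v3) -> 27. No state change.
Op 5: write(P2, v1, 158). refcount(pp1)=3>1 -> COPY to pp5. 6 ppages; refcounts: pp0:3 pp1:2 pp2:2 pp3:3 pp4:1 pp5:1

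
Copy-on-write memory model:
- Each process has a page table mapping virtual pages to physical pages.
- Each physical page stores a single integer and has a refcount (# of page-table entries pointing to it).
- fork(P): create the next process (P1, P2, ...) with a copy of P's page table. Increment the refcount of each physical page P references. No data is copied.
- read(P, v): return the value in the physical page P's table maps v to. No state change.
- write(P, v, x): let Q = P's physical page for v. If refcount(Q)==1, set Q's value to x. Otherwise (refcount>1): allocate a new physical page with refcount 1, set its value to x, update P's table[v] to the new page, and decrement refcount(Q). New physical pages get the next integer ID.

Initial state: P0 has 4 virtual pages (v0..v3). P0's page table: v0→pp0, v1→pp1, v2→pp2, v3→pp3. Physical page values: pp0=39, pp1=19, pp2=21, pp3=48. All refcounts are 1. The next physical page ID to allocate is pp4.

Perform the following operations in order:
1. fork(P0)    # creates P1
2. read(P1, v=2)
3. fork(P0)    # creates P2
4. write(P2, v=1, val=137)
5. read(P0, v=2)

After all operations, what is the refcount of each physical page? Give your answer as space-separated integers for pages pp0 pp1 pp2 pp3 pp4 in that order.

Op 1: fork(P0) -> P1. 4 ppages; refcounts: pp0:2 pp1:2 pp2:2 pp3:2
Op 2: read(P1, v2) -> 21. No state change.
Op 3: fork(P0) -> P2. 4 ppages; refcounts: pp0:3 pp1:3 pp2:3 pp3:3
Op 4: write(P2, v1, 137). refcount(pp1)=3>1 -> COPY to pp4. 5 ppages; refcounts: pp0:3 pp1:2 pp2:3 pp3:3 pp4:1
Op 5: read(P0, v2) -> 21. No state change.

Answer: 3 2 3 3 1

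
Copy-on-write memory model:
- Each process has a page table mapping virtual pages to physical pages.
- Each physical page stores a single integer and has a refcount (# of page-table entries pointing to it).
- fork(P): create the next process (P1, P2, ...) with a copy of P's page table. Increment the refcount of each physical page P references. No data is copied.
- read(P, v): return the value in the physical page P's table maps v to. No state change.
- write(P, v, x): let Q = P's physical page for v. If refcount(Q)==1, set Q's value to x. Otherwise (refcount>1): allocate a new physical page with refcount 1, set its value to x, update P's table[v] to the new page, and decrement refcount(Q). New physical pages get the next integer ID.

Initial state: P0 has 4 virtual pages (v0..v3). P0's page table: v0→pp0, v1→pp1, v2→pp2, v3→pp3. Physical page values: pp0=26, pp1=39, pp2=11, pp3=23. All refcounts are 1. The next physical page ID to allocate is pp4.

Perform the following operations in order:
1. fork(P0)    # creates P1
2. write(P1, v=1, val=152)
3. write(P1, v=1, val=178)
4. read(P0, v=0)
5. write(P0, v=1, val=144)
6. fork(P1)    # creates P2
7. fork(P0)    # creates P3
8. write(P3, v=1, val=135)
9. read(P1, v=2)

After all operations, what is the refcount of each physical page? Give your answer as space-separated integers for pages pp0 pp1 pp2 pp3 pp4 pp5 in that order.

Op 1: fork(P0) -> P1. 4 ppages; refcounts: pp0:2 pp1:2 pp2:2 pp3:2
Op 2: write(P1, v1, 152). refcount(pp1)=2>1 -> COPY to pp4. 5 ppages; refcounts: pp0:2 pp1:1 pp2:2 pp3:2 pp4:1
Op 3: write(P1, v1, 178). refcount(pp4)=1 -> write in place. 5 ppages; refcounts: pp0:2 pp1:1 pp2:2 pp3:2 pp4:1
Op 4: read(P0, v0) -> 26. No state change.
Op 5: write(P0, v1, 144). refcount(pp1)=1 -> write in place. 5 ppages; refcounts: pp0:2 pp1:1 pp2:2 pp3:2 pp4:1
Op 6: fork(P1) -> P2. 5 ppages; refcounts: pp0:3 pp1:1 pp2:3 pp3:3 pp4:2
Op 7: fork(P0) -> P3. 5 ppages; refcounts: pp0:4 pp1:2 pp2:4 pp3:4 pp4:2
Op 8: write(P3, v1, 135). refcount(pp1)=2>1 -> COPY to pp5. 6 ppages; refcounts: pp0:4 pp1:1 pp2:4 pp3:4 pp4:2 pp5:1
Op 9: read(P1, v2) -> 11. No state change.

Answer: 4 1 4 4 2 1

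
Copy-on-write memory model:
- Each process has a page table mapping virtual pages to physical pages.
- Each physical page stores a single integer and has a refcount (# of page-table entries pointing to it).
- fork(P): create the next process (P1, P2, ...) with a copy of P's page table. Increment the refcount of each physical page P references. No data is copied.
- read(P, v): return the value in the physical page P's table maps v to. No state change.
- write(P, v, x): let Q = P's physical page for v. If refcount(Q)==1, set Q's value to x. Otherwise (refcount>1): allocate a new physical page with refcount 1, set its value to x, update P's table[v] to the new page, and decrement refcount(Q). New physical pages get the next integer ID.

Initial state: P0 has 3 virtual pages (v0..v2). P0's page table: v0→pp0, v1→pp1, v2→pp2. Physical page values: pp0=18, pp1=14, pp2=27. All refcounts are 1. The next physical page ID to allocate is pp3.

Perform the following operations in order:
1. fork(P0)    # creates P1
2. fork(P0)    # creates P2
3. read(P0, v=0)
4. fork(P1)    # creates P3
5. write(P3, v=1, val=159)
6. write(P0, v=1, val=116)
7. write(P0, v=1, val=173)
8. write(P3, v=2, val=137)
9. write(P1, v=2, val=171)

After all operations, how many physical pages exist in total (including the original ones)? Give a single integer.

Answer: 7

Derivation:
Op 1: fork(P0) -> P1. 3 ppages; refcounts: pp0:2 pp1:2 pp2:2
Op 2: fork(P0) -> P2. 3 ppages; refcounts: pp0:3 pp1:3 pp2:3
Op 3: read(P0, v0) -> 18. No state change.
Op 4: fork(P1) -> P3. 3 ppages; refcounts: pp0:4 pp1:4 pp2:4
Op 5: write(P3, v1, 159). refcount(pp1)=4>1 -> COPY to pp3. 4 ppages; refcounts: pp0:4 pp1:3 pp2:4 pp3:1
Op 6: write(P0, v1, 116). refcount(pp1)=3>1 -> COPY to pp4. 5 ppages; refcounts: pp0:4 pp1:2 pp2:4 pp3:1 pp4:1
Op 7: write(P0, v1, 173). refcount(pp4)=1 -> write in place. 5 ppages; refcounts: pp0:4 pp1:2 pp2:4 pp3:1 pp4:1
Op 8: write(P3, v2, 137). refcount(pp2)=4>1 -> COPY to pp5. 6 ppages; refcounts: pp0:4 pp1:2 pp2:3 pp3:1 pp4:1 pp5:1
Op 9: write(P1, v2, 171). refcount(pp2)=3>1 -> COPY to pp6. 7 ppages; refcounts: pp0:4 pp1:2 pp2:2 pp3:1 pp4:1 pp5:1 pp6:1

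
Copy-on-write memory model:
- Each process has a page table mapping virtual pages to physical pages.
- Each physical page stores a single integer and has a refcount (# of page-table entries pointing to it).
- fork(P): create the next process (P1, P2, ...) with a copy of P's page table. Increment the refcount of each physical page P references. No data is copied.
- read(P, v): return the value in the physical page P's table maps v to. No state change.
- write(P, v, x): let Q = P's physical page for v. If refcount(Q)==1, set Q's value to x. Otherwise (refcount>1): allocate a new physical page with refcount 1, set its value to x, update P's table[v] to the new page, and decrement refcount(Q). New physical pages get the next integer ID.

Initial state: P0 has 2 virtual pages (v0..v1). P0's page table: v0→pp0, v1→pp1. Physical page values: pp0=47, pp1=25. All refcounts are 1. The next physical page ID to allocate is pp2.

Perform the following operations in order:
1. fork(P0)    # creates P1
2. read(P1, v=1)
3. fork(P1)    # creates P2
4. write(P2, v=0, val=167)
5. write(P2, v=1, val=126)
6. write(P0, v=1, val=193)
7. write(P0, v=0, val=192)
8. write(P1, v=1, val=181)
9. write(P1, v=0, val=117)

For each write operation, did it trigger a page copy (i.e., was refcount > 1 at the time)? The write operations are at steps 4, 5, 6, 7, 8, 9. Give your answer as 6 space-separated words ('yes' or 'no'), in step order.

Op 1: fork(P0) -> P1. 2 ppages; refcounts: pp0:2 pp1:2
Op 2: read(P1, v1) -> 25. No state change.
Op 3: fork(P1) -> P2. 2 ppages; refcounts: pp0:3 pp1:3
Op 4: write(P2, v0, 167). refcount(pp0)=3>1 -> COPY to pp2. 3 ppages; refcounts: pp0:2 pp1:3 pp2:1
Op 5: write(P2, v1, 126). refcount(pp1)=3>1 -> COPY to pp3. 4 ppages; refcounts: pp0:2 pp1:2 pp2:1 pp3:1
Op 6: write(P0, v1, 193). refcount(pp1)=2>1 -> COPY to pp4. 5 ppages; refcounts: pp0:2 pp1:1 pp2:1 pp3:1 pp4:1
Op 7: write(P0, v0, 192). refcount(pp0)=2>1 -> COPY to pp5. 6 ppages; refcounts: pp0:1 pp1:1 pp2:1 pp3:1 pp4:1 pp5:1
Op 8: write(P1, v1, 181). refcount(pp1)=1 -> write in place. 6 ppages; refcounts: pp0:1 pp1:1 pp2:1 pp3:1 pp4:1 pp5:1
Op 9: write(P1, v0, 117). refcount(pp0)=1 -> write in place. 6 ppages; refcounts: pp0:1 pp1:1 pp2:1 pp3:1 pp4:1 pp5:1

yes yes yes yes no no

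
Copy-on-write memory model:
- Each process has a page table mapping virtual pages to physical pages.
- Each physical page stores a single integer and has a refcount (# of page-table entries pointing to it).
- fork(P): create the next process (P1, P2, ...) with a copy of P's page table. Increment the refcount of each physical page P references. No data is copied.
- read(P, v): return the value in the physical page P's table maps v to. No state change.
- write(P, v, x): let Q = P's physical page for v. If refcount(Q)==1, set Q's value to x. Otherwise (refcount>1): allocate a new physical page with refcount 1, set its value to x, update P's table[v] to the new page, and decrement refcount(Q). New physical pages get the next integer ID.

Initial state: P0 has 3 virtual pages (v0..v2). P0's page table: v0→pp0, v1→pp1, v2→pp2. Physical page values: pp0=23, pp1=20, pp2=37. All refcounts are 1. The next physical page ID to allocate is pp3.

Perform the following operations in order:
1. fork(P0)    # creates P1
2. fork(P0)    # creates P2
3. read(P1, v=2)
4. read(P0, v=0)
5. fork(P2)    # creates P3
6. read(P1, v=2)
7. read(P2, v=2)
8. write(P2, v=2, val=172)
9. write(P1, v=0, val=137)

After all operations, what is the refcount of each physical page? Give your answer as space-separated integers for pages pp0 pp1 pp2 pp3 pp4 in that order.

Answer: 3 4 3 1 1

Derivation:
Op 1: fork(P0) -> P1. 3 ppages; refcounts: pp0:2 pp1:2 pp2:2
Op 2: fork(P0) -> P2. 3 ppages; refcounts: pp0:3 pp1:3 pp2:3
Op 3: read(P1, v2) -> 37. No state change.
Op 4: read(P0, v0) -> 23. No state change.
Op 5: fork(P2) -> P3. 3 ppages; refcounts: pp0:4 pp1:4 pp2:4
Op 6: read(P1, v2) -> 37. No state change.
Op 7: read(P2, v2) -> 37. No state change.
Op 8: write(P2, v2, 172). refcount(pp2)=4>1 -> COPY to pp3. 4 ppages; refcounts: pp0:4 pp1:4 pp2:3 pp3:1
Op 9: write(P1, v0, 137). refcount(pp0)=4>1 -> COPY to pp4. 5 ppages; refcounts: pp0:3 pp1:4 pp2:3 pp3:1 pp4:1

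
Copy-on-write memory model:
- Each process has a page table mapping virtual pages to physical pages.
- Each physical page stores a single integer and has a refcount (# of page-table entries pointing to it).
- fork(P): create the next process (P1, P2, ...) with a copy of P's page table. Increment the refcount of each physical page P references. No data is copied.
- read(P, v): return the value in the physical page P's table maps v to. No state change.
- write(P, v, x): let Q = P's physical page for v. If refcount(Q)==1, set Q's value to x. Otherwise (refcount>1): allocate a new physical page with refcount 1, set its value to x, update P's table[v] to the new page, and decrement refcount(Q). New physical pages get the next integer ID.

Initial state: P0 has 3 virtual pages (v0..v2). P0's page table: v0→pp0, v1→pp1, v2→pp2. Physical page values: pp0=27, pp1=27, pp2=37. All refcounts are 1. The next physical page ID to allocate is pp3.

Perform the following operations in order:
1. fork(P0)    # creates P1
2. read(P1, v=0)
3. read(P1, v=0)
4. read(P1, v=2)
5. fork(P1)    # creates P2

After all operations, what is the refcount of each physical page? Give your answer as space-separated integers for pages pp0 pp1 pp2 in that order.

Answer: 3 3 3

Derivation:
Op 1: fork(P0) -> P1. 3 ppages; refcounts: pp0:2 pp1:2 pp2:2
Op 2: read(P1, v0) -> 27. No state change.
Op 3: read(P1, v0) -> 27. No state change.
Op 4: read(P1, v2) -> 37. No state change.
Op 5: fork(P1) -> P2. 3 ppages; refcounts: pp0:3 pp1:3 pp2:3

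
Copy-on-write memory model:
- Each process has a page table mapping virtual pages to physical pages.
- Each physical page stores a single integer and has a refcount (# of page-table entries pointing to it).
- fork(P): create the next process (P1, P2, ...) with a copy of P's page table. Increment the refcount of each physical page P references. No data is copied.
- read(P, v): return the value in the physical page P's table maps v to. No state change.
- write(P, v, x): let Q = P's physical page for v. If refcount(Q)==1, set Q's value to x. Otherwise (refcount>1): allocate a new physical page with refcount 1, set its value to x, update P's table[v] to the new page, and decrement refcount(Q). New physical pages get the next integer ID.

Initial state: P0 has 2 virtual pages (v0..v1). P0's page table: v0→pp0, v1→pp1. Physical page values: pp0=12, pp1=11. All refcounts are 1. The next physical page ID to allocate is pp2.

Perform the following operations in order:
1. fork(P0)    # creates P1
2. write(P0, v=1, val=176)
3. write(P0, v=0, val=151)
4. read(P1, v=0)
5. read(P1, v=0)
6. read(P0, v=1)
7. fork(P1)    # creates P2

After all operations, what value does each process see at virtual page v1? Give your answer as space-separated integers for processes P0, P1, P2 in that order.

Op 1: fork(P0) -> P1. 2 ppages; refcounts: pp0:2 pp1:2
Op 2: write(P0, v1, 176). refcount(pp1)=2>1 -> COPY to pp2. 3 ppages; refcounts: pp0:2 pp1:1 pp2:1
Op 3: write(P0, v0, 151). refcount(pp0)=2>1 -> COPY to pp3. 4 ppages; refcounts: pp0:1 pp1:1 pp2:1 pp3:1
Op 4: read(P1, v0) -> 12. No state change.
Op 5: read(P1, v0) -> 12. No state change.
Op 6: read(P0, v1) -> 176. No state change.
Op 7: fork(P1) -> P2. 4 ppages; refcounts: pp0:2 pp1:2 pp2:1 pp3:1
P0: v1 -> pp2 = 176
P1: v1 -> pp1 = 11
P2: v1 -> pp1 = 11

Answer: 176 11 11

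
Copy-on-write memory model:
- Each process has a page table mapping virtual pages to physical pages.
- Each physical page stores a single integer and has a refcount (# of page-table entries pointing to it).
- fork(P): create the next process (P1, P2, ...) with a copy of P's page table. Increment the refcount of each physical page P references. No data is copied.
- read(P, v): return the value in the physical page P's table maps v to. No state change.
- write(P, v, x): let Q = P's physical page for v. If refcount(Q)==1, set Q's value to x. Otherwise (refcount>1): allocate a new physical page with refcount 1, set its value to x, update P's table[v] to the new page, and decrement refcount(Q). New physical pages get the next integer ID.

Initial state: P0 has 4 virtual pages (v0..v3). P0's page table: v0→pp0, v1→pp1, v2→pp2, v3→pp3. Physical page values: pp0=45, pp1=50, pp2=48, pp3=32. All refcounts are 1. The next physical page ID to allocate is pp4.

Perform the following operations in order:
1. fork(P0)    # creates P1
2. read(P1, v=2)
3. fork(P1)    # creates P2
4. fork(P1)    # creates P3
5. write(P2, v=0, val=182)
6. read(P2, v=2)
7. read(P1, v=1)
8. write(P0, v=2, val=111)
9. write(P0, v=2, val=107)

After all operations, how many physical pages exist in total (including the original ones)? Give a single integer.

Answer: 6

Derivation:
Op 1: fork(P0) -> P1. 4 ppages; refcounts: pp0:2 pp1:2 pp2:2 pp3:2
Op 2: read(P1, v2) -> 48. No state change.
Op 3: fork(P1) -> P2. 4 ppages; refcounts: pp0:3 pp1:3 pp2:3 pp3:3
Op 4: fork(P1) -> P3. 4 ppages; refcounts: pp0:4 pp1:4 pp2:4 pp3:4
Op 5: write(P2, v0, 182). refcount(pp0)=4>1 -> COPY to pp4. 5 ppages; refcounts: pp0:3 pp1:4 pp2:4 pp3:4 pp4:1
Op 6: read(P2, v2) -> 48. No state change.
Op 7: read(P1, v1) -> 50. No state change.
Op 8: write(P0, v2, 111). refcount(pp2)=4>1 -> COPY to pp5. 6 ppages; refcounts: pp0:3 pp1:4 pp2:3 pp3:4 pp4:1 pp5:1
Op 9: write(P0, v2, 107). refcount(pp5)=1 -> write in place. 6 ppages; refcounts: pp0:3 pp1:4 pp2:3 pp3:4 pp4:1 pp5:1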